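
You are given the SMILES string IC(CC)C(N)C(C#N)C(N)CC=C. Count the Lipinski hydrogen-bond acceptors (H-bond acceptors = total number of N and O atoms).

N atoms: 3; O atoms: 0.
Lipinski HBA = 3 + 0 = 3.

3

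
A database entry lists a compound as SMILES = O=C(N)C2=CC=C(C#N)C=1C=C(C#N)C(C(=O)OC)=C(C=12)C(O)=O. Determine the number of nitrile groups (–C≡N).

2

The nitrile motif appears at heavy-atom positions 8, 13 in the SMILES.
Other groups present: 1 amide, 1 carboxylic acid, 1 ester.
Nitrile count: 2.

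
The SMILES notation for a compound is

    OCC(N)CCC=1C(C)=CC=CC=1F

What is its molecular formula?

C11H16FNO

Walk through each heavy atom and fill implicit hydrogens from standard valence (C 4, N 3, O 2, S 2, halogen 1):
  atom 1: O, bond orders sum to 1 (valence 2) → 1 H
  atom 2: C, bond orders sum to 2 (valence 4) → 2 H
  atom 3: C, bond orders sum to 3 (valence 4) → 1 H
  atom 4: N, bond orders sum to 1 (valence 3) → 2 H
  atom 5: C, bond orders sum to 2 (valence 4) → 2 H
  atom 6: C, bond orders sum to 2 (valence 4) → 2 H
  atom 7: C, bond orders sum to 4 (valence 4) → 0 H
  atom 8: C, bond orders sum to 4 (valence 4) → 0 H
  atom 9: C, bond orders sum to 1 (valence 4) → 3 H
  atom 10: C, bond orders sum to 3 (valence 4) → 1 H
  atom 11: C, bond orders sum to 3 (valence 4) → 1 H
  atom 12: C, bond orders sum to 3 (valence 4) → 1 H
  atom 13: C, bond orders sum to 4 (valence 4) → 0 H
  atom 14: F (halogen, monovalent) → 0 H
Totals → C:11, H:16, F:1, N:1, O:1.
In Hill order: C11H16FNO.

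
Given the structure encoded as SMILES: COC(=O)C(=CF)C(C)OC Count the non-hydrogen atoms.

Every atom symbol written in the SMILES (organic subset) is one heavy atom; implicit H are not written.
Heavy atoms by element → C:7, F:1, O:3.
Total: 11.

11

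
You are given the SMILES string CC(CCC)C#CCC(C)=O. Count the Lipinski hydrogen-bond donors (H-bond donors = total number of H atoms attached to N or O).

Donors: find every N or O and count the H atoms it carries.
  atom 11 (O): bond orders sum to 2 → 0 H
Lipinski HBD = 0.

0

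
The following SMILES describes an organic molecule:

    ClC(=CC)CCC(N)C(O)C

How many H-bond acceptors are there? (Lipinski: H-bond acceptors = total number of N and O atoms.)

2

N atoms: 1; O atoms: 1.
Lipinski HBA = 1 + 1 = 2.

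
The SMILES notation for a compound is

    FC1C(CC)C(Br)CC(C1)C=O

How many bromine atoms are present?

Scan the SMILES for Br atoms (remember two-letter symbols like Cl and Br are single atoms).
Bromine count: 1.

1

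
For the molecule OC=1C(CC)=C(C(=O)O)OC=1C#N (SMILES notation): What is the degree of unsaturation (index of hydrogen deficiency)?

Degree of unsaturation = (number of rings) + (number of π bonds).
Ring closures in the SMILES: 1.
π bonds: 3 double bonds (each 1 DoU), 1 triple bond (each 2 DoU) → 5 DoU from unsaturation.
Total DoU = 1 + 5 = 6.

6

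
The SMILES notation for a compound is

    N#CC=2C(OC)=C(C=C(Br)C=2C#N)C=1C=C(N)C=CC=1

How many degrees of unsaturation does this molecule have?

Molecular formula: C15H10BrN3O.
DoU = (2C + 2 + N − H − X) / 2, where X is the halogen count and O/S are ignored.
    = (2·15 + 2 + 3 − 10 − 1) / 2 = 24 / 2 = 12.

12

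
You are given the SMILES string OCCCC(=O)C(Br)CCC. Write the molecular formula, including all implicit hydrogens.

C8H15BrO2

Walk through each heavy atom and fill implicit hydrogens from standard valence (C 4, N 3, O 2, S 2, halogen 1):
  atom 1: O, bond orders sum to 1 (valence 2) → 1 H
  atom 2: C, bond orders sum to 2 (valence 4) → 2 H
  atom 3: C, bond orders sum to 2 (valence 4) → 2 H
  atom 4: C, bond orders sum to 2 (valence 4) → 2 H
  atom 5: C, bond orders sum to 4 (valence 4) → 0 H
  atom 6: O, bond orders sum to 2 (valence 2) → 0 H
  atom 7: C, bond orders sum to 3 (valence 4) → 1 H
  atom 8: Br (halogen, monovalent) → 0 H
  atom 9: C, bond orders sum to 2 (valence 4) → 2 H
  atom 10: C, bond orders sum to 2 (valence 4) → 2 H
  atom 11: C, bond orders sum to 1 (valence 4) → 3 H
Totals → C:8, H:15, Br:1, O:2.
In Hill order: C8H15BrO2.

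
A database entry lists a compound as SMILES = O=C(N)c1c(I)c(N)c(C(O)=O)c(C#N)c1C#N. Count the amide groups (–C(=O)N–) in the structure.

The amide motif appears at heavy-atom position 2 in the SMILES.
Other groups present: 1 carboxylic acid, 2 nitrile, 1 primary amine.
Amide count: 1.

1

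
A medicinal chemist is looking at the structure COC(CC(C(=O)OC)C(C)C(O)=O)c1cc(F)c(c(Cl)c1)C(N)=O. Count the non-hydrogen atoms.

Every atom symbol written in the SMILES (organic subset) is one heavy atom; implicit H are not written.
Heavy atoms by element → C:16, Cl:1, F:1, N:1, O:6.
Total: 25.

25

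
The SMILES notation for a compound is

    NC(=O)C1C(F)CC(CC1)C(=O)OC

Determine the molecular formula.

C9H14FNO3

Walk through each heavy atom and fill implicit hydrogens from standard valence (C 4, N 3, O 2, S 2, halogen 1):
  atom 1: N, bond orders sum to 1 (valence 3) → 2 H
  atom 2: C, bond orders sum to 4 (valence 4) → 0 H
  atom 3: O, bond orders sum to 2 (valence 2) → 0 H
  atom 4: C, bond orders sum to 3 (valence 4) → 1 H
  atom 5: C, bond orders sum to 3 (valence 4) → 1 H
  atom 6: F (halogen, monovalent) → 0 H
  atom 7: C, bond orders sum to 2 (valence 4) → 2 H
  atom 8: C, bond orders sum to 3 (valence 4) → 1 H
  atom 9: C, bond orders sum to 2 (valence 4) → 2 H
  atom 10: C, bond orders sum to 2 (valence 4) → 2 H
  atom 11: C, bond orders sum to 4 (valence 4) → 0 H
  atom 12: O, bond orders sum to 2 (valence 2) → 0 H
  atom 13: O, bond orders sum to 2 (valence 2) → 0 H
  atom 14: C, bond orders sum to 1 (valence 4) → 3 H
Totals → C:9, H:14, F:1, N:1, O:3.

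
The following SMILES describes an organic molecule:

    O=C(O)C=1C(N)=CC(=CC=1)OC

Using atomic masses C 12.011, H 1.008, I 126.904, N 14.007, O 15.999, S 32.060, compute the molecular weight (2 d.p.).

First, the molecular formula is C8H9NO3 (counting implicit H from valence).
  C: 8 × 12.011 = 96.088
  H: 9 × 1.008 = 9.072
  N: 1 × 14.007 = 14.007
  O: 3 × 15.999 = 47.997
Sum: 8×12.011 + 9×1.008 + 1×14.007 + 3×15.999 = 167.164 → 167.16 g/mol.

167.16 g/mol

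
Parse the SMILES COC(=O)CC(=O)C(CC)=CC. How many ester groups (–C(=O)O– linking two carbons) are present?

The ester motif appears at heavy-atom position 3 in the SMILES.
Other groups present: 1 alkene, 1 ketone.
Ester count: 1.

1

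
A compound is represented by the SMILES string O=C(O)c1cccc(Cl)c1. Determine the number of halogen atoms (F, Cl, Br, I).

1

Halogen atoms appear at heavy-atom position 9 (1×Cl).
Other groups present: 1 carboxylic acid.
Halogen count: 1.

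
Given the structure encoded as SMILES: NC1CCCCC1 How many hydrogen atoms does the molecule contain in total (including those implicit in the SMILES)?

Walk through each heavy atom and fill implicit hydrogens from standard valence (C 4, N 3, O 2, S 2, halogen 1):
  atom 1: N, bond orders sum to 1 (valence 3) → 2 H
  atom 2: C, bond orders sum to 3 (valence 4) → 1 H
  atom 3: C, bond orders sum to 2 (valence 4) → 2 H
  atom 4: C, bond orders sum to 2 (valence 4) → 2 H
  atom 5: C, bond orders sum to 2 (valence 4) → 2 H
  atom 6: C, bond orders sum to 2 (valence 4) → 2 H
  atom 7: C, bond orders sum to 2 (valence 4) → 2 H
Total hydrogens: 13.

13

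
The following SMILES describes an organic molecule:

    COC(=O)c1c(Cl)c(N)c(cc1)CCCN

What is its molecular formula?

C11H15ClN2O2

Walk through each heavy atom and fill implicit hydrogens from standard valence (C 4, N 3, O 2, S 2, halogen 1); for lowercase aromatic atoms, an aromatic c carries 1 H when it has two neighbours and 0 H with three, and aromatic n carries 0 H:
  atom 1: C, bond orders sum to 1 (valence 4) → 3 H
  atom 2: O, bond orders sum to 2 (valence 2) → 0 H
  atom 3: C, bond orders sum to 4 (valence 4) → 0 H
  atom 4: O, bond orders sum to 2 (valence 2) → 0 H
  atom 5: aromatic c, 3 neighbours → 0 H
  atom 6: aromatic c, 3 neighbours → 0 H
  atom 7: Cl (halogen, monovalent) → 0 H
  atom 8: aromatic c, 3 neighbours → 0 H
  atom 9: N, bond orders sum to 1 (valence 3) → 2 H
  atom 10: aromatic c, 3 neighbours → 0 H
  atom 11: aromatic c, 2 neighbours → 1 H
  atom 12: aromatic c, 2 neighbours → 1 H
  atom 13: C, bond orders sum to 2 (valence 4) → 2 H
  atom 14: C, bond orders sum to 2 (valence 4) → 2 H
  atom 15: C, bond orders sum to 2 (valence 4) → 2 H
  atom 16: N, bond orders sum to 1 (valence 3) → 2 H
Totals → C:11, H:15, Cl:1, N:2, O:2.
In Hill order: C11H15ClN2O2.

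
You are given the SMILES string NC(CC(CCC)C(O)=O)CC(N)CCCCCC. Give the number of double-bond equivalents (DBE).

1

Molecular formula: C15H32N2O2.
DoU = (2C + 2 + N − H − X) / 2, where X is the halogen count and O/S are ignored.
    = (2·15 + 2 + 2 − 32 − 0) / 2 = 2 / 2 = 1.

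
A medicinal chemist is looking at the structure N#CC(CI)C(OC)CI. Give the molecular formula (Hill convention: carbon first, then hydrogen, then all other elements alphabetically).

C6H9I2NO

Walk through each heavy atom and fill implicit hydrogens from standard valence (C 4, N 3, O 2, S 2, halogen 1):
  atom 1: N, bond orders sum to 3 (valence 3) → 0 H
  atom 2: C, bond orders sum to 4 (valence 4) → 0 H
  atom 3: C, bond orders sum to 3 (valence 4) → 1 H
  atom 4: C, bond orders sum to 2 (valence 4) → 2 H
  atom 5: I (halogen, monovalent) → 0 H
  atom 6: C, bond orders sum to 3 (valence 4) → 1 H
  atom 7: O, bond orders sum to 2 (valence 2) → 0 H
  atom 8: C, bond orders sum to 1 (valence 4) → 3 H
  atom 9: C, bond orders sum to 2 (valence 4) → 2 H
  atom 10: I (halogen, monovalent) → 0 H
Totals → C:6, H:9, I:2, N:1, O:1.
In Hill order: C6H9I2NO.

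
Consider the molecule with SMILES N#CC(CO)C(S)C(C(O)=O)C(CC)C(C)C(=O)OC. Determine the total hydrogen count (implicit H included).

Walk through each heavy atom and fill implicit hydrogens from standard valence (C 4, N 3, O 2, S 2, halogen 1):
  atom 1: N, bond orders sum to 3 (valence 3) → 0 H
  atom 2: C, bond orders sum to 4 (valence 4) → 0 H
  atom 3: C, bond orders sum to 3 (valence 4) → 1 H
  atom 4: C, bond orders sum to 2 (valence 4) → 2 H
  atom 5: O, bond orders sum to 1 (valence 2) → 1 H
  atom 6: C, bond orders sum to 3 (valence 4) → 1 H
  atom 7: S, bond orders sum to 1 (valence 2) → 1 H
  atom 8: C, bond orders sum to 3 (valence 4) → 1 H
  atom 9: C, bond orders sum to 4 (valence 4) → 0 H
  atom 10: O, bond orders sum to 1 (valence 2) → 1 H
  atom 11: O, bond orders sum to 2 (valence 2) → 0 H
  atom 12: C, bond orders sum to 3 (valence 4) → 1 H
  atom 13: C, bond orders sum to 2 (valence 4) → 2 H
  atom 14: C, bond orders sum to 1 (valence 4) → 3 H
  atom 15: C, bond orders sum to 3 (valence 4) → 1 H
  atom 16: C, bond orders sum to 1 (valence 4) → 3 H
  atom 17: C, bond orders sum to 4 (valence 4) → 0 H
  atom 18: O, bond orders sum to 2 (valence 2) → 0 H
  atom 19: O, bond orders sum to 2 (valence 2) → 0 H
  atom 20: C, bond orders sum to 1 (valence 4) → 3 H
Total hydrogens: 21.

21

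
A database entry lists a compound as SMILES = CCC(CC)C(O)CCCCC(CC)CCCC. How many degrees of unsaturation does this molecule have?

Molecular formula: C17H36O.
DoU = (2C + 2 + N − H − X) / 2, where X is the halogen count and O/S are ignored.
    = (2·17 + 2 + 0 − 36 − 0) / 2 = 0 / 2 = 0.

0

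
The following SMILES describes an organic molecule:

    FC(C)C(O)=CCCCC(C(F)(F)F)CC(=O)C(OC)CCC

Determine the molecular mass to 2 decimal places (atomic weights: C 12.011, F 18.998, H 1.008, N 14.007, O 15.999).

342.37 g/mol

First, the molecular formula is C16H26F4O3 (counting implicit H from valence).
  C: 16 × 12.011 = 192.176
  F: 4 × 18.998 = 75.992
  H: 26 × 1.008 = 26.208
  O: 3 × 15.999 = 47.997
Sum: 16×12.011 + 4×18.998 + 26×1.008 + 3×15.999 = 342.373 → 342.37 g/mol.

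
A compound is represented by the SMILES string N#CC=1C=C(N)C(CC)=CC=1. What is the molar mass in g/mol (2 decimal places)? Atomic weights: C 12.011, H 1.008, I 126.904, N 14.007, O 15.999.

First, the molecular formula is C9H10N2 (counting implicit H from valence).
  C: 9 × 12.011 = 108.099
  H: 10 × 1.008 = 10.080
  N: 2 × 14.007 = 28.014
Sum: 9×12.011 + 10×1.008 + 2×14.007 = 146.193 → 146.19 g/mol.

146.19 g/mol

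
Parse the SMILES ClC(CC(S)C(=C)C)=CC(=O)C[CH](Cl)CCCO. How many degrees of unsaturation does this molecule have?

Molecular formula: C13H20Cl2O2S.
DoU = (2C + 2 + N − H − X) / 2, where X is the halogen count and O/S are ignored.
    = (2·13 + 2 + 0 − 20 − 2) / 2 = 6 / 2 = 3.

3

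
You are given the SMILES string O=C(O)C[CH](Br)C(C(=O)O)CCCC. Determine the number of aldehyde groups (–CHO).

0

Scan the SMILES for the aldehyde motif — none present.
Groups that are present: 2 carboxylic acid.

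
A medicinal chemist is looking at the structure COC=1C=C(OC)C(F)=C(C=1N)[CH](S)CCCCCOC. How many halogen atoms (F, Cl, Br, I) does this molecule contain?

Halogen atoms appear at heavy-atom position 9 (1×F).
Other groups present: 3 ether, 1 primary amine, 1 thiol.
Halogen count: 1.

1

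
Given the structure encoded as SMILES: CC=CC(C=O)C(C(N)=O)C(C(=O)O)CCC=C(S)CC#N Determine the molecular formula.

C15H20N2O4S

Walk through each heavy atom and fill implicit hydrogens from standard valence (C 4, N 3, O 2, S 2, halogen 1):
  atom 1: C, bond orders sum to 1 (valence 4) → 3 H
  atom 2: C, bond orders sum to 3 (valence 4) → 1 H
  atom 3: C, bond orders sum to 3 (valence 4) → 1 H
  atom 4: C, bond orders sum to 3 (valence 4) → 1 H
  atom 5: C, bond orders sum to 3 (valence 4) → 1 H
  atom 6: O, bond orders sum to 2 (valence 2) → 0 H
  atom 7: C, bond orders sum to 3 (valence 4) → 1 H
  atom 8: C, bond orders sum to 4 (valence 4) → 0 H
  atom 9: N, bond orders sum to 1 (valence 3) → 2 H
  atom 10: O, bond orders sum to 2 (valence 2) → 0 H
  atom 11: C, bond orders sum to 3 (valence 4) → 1 H
  atom 12: C, bond orders sum to 4 (valence 4) → 0 H
  atom 13: O, bond orders sum to 2 (valence 2) → 0 H
  atom 14: O, bond orders sum to 1 (valence 2) → 1 H
  atom 15: C, bond orders sum to 2 (valence 4) → 2 H
  atom 16: C, bond orders sum to 2 (valence 4) → 2 H
  atom 17: C, bond orders sum to 3 (valence 4) → 1 H
  atom 18: C, bond orders sum to 4 (valence 4) → 0 H
  atom 19: S, bond orders sum to 1 (valence 2) → 1 H
  atom 20: C, bond orders sum to 2 (valence 4) → 2 H
  atom 21: C, bond orders sum to 4 (valence 4) → 0 H
  atom 22: N, bond orders sum to 3 (valence 3) → 0 H
Totals → C:15, H:20, N:2, O:4, S:1.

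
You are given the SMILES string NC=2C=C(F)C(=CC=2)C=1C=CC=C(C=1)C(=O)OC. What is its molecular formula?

Walk through each heavy atom and fill implicit hydrogens from standard valence (C 4, N 3, O 2, S 2, halogen 1):
  atom 1: N, bond orders sum to 1 (valence 3) → 2 H
  atom 2: C, bond orders sum to 4 (valence 4) → 0 H
  atom 3: C, bond orders sum to 3 (valence 4) → 1 H
  atom 4: C, bond orders sum to 4 (valence 4) → 0 H
  atom 5: F (halogen, monovalent) → 0 H
  atom 6: C, bond orders sum to 4 (valence 4) → 0 H
  atom 7: C, bond orders sum to 3 (valence 4) → 1 H
  atom 8: C, bond orders sum to 3 (valence 4) → 1 H
  atom 9: C, bond orders sum to 4 (valence 4) → 0 H
  atom 10: C, bond orders sum to 3 (valence 4) → 1 H
  atom 11: C, bond orders sum to 3 (valence 4) → 1 H
  atom 12: C, bond orders sum to 3 (valence 4) → 1 H
  atom 13: C, bond orders sum to 4 (valence 4) → 0 H
  atom 14: C, bond orders sum to 3 (valence 4) → 1 H
  atom 15: C, bond orders sum to 4 (valence 4) → 0 H
  atom 16: O, bond orders sum to 2 (valence 2) → 0 H
  atom 17: O, bond orders sum to 2 (valence 2) → 0 H
  atom 18: C, bond orders sum to 1 (valence 4) → 3 H
Totals → C:14, H:12, F:1, N:1, O:2.
In Hill order: C14H12FNO2.

C14H12FNO2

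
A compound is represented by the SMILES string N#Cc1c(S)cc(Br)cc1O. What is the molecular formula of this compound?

Walk through each heavy atom and fill implicit hydrogens from standard valence (C 4, N 3, O 2, S 2, halogen 1); for lowercase aromatic atoms, an aromatic c carries 1 H when it has two neighbours and 0 H with three, and aromatic n carries 0 H:
  atom 1: N, bond orders sum to 3 (valence 3) → 0 H
  atom 2: C, bond orders sum to 4 (valence 4) → 0 H
  atom 3: aromatic c, 3 neighbours → 0 H
  atom 4: aromatic c, 3 neighbours → 0 H
  atom 5: S, bond orders sum to 1 (valence 2) → 1 H
  atom 6: aromatic c, 2 neighbours → 1 H
  atom 7: aromatic c, 3 neighbours → 0 H
  atom 8: Br (halogen, monovalent) → 0 H
  atom 9: aromatic c, 2 neighbours → 1 H
  atom 10: aromatic c, 3 neighbours → 0 H
  atom 11: O, bond orders sum to 1 (valence 2) → 1 H
Totals → C:7, H:4, Br:1, N:1, O:1, S:1.

C7H4BrNOS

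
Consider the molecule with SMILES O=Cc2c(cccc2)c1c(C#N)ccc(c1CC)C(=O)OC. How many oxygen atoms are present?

3

Scan the SMILES for O atoms (remember two-letter symbols like Cl and Br are single atoms).
Oxygen count: 3.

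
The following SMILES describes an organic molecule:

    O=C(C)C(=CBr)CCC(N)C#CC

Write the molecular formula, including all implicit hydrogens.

C10H14BrNO

Walk through each heavy atom and fill implicit hydrogens from standard valence (C 4, N 3, O 2, S 2, halogen 1):
  atom 1: O, bond orders sum to 2 (valence 2) → 0 H
  atom 2: C, bond orders sum to 4 (valence 4) → 0 H
  atom 3: C, bond orders sum to 1 (valence 4) → 3 H
  atom 4: C, bond orders sum to 4 (valence 4) → 0 H
  atom 5: C, bond orders sum to 3 (valence 4) → 1 H
  atom 6: Br (halogen, monovalent) → 0 H
  atom 7: C, bond orders sum to 2 (valence 4) → 2 H
  atom 8: C, bond orders sum to 2 (valence 4) → 2 H
  atom 9: C, bond orders sum to 3 (valence 4) → 1 H
  atom 10: N, bond orders sum to 1 (valence 3) → 2 H
  atom 11: C, bond orders sum to 4 (valence 4) → 0 H
  atom 12: C, bond orders sum to 4 (valence 4) → 0 H
  atom 13: C, bond orders sum to 1 (valence 4) → 3 H
Totals → C:10, H:14, Br:1, N:1, O:1.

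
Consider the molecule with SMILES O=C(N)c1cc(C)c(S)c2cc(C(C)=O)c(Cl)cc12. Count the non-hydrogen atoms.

19

Every atom symbol written in the SMILES (organic subset) is one heavy atom; implicit H are not written.
Heavy atoms by element → C:14, Cl:1, N:1, O:2, S:1.
Total: 19.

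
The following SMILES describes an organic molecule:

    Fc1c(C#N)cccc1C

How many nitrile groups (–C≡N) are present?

The nitrile motif appears at heavy-atom position 4 in the SMILES.
Nitrile count: 1.

1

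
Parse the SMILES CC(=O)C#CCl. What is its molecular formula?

C4H3ClO

Walk through each heavy atom and fill implicit hydrogens from standard valence (C 4, N 3, O 2, S 2, halogen 1):
  atom 1: C, bond orders sum to 1 (valence 4) → 3 H
  atom 2: C, bond orders sum to 4 (valence 4) → 0 H
  atom 3: O, bond orders sum to 2 (valence 2) → 0 H
  atom 4: C, bond orders sum to 4 (valence 4) → 0 H
  atom 5: C, bond orders sum to 4 (valence 4) → 0 H
  atom 6: Cl (halogen, monovalent) → 0 H
Totals → C:4, H:3, Cl:1, O:1.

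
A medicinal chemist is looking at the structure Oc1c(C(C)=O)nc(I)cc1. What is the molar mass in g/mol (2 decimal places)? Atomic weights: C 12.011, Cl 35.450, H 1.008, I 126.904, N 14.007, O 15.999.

First, the molecular formula is C7H6INO2 (counting implicit H from valence).
  C: 7 × 12.011 = 84.077
  H: 6 × 1.008 = 6.048
  I: 1 × 126.904 = 126.904
  N: 1 × 14.007 = 14.007
  O: 2 × 15.999 = 31.998
Sum: 7×12.011 + 6×1.008 + 1×126.904 + 1×14.007 + 2×15.999 = 263.034 → 263.03 g/mol.

263.03 g/mol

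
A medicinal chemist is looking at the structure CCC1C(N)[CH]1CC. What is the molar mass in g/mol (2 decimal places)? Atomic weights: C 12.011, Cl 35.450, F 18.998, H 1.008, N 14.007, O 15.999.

First, the molecular formula is C7H15N (counting implicit H from valence).
  C: 7 × 12.011 = 84.077
  H: 15 × 1.008 = 15.120
  N: 1 × 14.007 = 14.007
Sum: 7×12.011 + 15×1.008 + 1×14.007 = 113.204 → 113.20 g/mol.

113.20 g/mol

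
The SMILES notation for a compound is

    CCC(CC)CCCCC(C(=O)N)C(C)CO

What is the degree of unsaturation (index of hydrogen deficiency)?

1

Degree of unsaturation = (number of rings) + (number of π bonds).
Ring closures in the SMILES: 0.
π bonds: 1 double bond (each 1 DoU) → 1 DoU from unsaturation.
Total DoU = 0 + 1 = 1.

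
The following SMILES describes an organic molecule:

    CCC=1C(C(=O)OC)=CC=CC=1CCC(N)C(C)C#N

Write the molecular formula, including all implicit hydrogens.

Walk through each heavy atom and fill implicit hydrogens from standard valence (C 4, N 3, O 2, S 2, halogen 1):
  atom 1: C, bond orders sum to 1 (valence 4) → 3 H
  atom 2: C, bond orders sum to 2 (valence 4) → 2 H
  atom 3: C, bond orders sum to 4 (valence 4) → 0 H
  atom 4: C, bond orders sum to 4 (valence 4) → 0 H
  atom 5: C, bond orders sum to 4 (valence 4) → 0 H
  atom 6: O, bond orders sum to 2 (valence 2) → 0 H
  atom 7: O, bond orders sum to 2 (valence 2) → 0 H
  atom 8: C, bond orders sum to 1 (valence 4) → 3 H
  atom 9: C, bond orders sum to 3 (valence 4) → 1 H
  atom 10: C, bond orders sum to 3 (valence 4) → 1 H
  atom 11: C, bond orders sum to 3 (valence 4) → 1 H
  atom 12: C, bond orders sum to 4 (valence 4) → 0 H
  atom 13: C, bond orders sum to 2 (valence 4) → 2 H
  atom 14: C, bond orders sum to 2 (valence 4) → 2 H
  atom 15: C, bond orders sum to 3 (valence 4) → 1 H
  atom 16: N, bond orders sum to 1 (valence 3) → 2 H
  atom 17: C, bond orders sum to 3 (valence 4) → 1 H
  atom 18: C, bond orders sum to 1 (valence 4) → 3 H
  atom 19: C, bond orders sum to 4 (valence 4) → 0 H
  atom 20: N, bond orders sum to 3 (valence 3) → 0 H
Totals → C:16, H:22, N:2, O:2.
In Hill order: C16H22N2O2.

C16H22N2O2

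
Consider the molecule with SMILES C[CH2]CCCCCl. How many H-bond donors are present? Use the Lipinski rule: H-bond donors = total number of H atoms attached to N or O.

Donors: find every N or O and count the H atoms it carries.
  (no N or O atoms present)
Lipinski HBD = 0.

0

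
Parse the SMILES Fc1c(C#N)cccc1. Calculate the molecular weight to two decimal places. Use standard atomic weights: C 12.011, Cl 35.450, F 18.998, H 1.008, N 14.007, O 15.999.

121.11 g/mol

First, the molecular formula is C7H4FN (counting implicit H from valence).
  C: 7 × 12.011 = 84.077
  F: 1 × 18.998 = 18.998
  H: 4 × 1.008 = 4.032
  N: 1 × 14.007 = 14.007
Sum: 7×12.011 + 1×18.998 + 4×1.008 + 1×14.007 = 121.114 → 121.11 g/mol.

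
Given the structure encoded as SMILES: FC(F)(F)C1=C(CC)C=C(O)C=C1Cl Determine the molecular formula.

C9H8ClF3O

Walk through each heavy atom and fill implicit hydrogens from standard valence (C 4, N 3, O 2, S 2, halogen 1):
  atom 1: F (halogen, monovalent) → 0 H
  atom 2: C, bond orders sum to 4 (valence 4) → 0 H
  atom 3: F (halogen, monovalent) → 0 H
  atom 4: F (halogen, monovalent) → 0 H
  atom 5: C, bond orders sum to 4 (valence 4) → 0 H
  atom 6: C, bond orders sum to 4 (valence 4) → 0 H
  atom 7: C, bond orders sum to 2 (valence 4) → 2 H
  atom 8: C, bond orders sum to 1 (valence 4) → 3 H
  atom 9: C, bond orders sum to 3 (valence 4) → 1 H
  atom 10: C, bond orders sum to 4 (valence 4) → 0 H
  atom 11: O, bond orders sum to 1 (valence 2) → 1 H
  atom 12: C, bond orders sum to 3 (valence 4) → 1 H
  atom 13: C, bond orders sum to 4 (valence 4) → 0 H
  atom 14: Cl (halogen, monovalent) → 0 H
Totals → C:9, H:8, Cl:1, F:3, O:1.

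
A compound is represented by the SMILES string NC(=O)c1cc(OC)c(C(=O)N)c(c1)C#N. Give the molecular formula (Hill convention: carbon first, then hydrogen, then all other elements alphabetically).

C10H9N3O3

Walk through each heavy atom and fill implicit hydrogens from standard valence (C 4, N 3, O 2, S 2, halogen 1); for lowercase aromatic atoms, an aromatic c carries 1 H when it has two neighbours and 0 H with three, and aromatic n carries 0 H:
  atom 1: N, bond orders sum to 1 (valence 3) → 2 H
  atom 2: C, bond orders sum to 4 (valence 4) → 0 H
  atom 3: O, bond orders sum to 2 (valence 2) → 0 H
  atom 4: aromatic c, 3 neighbours → 0 H
  atom 5: aromatic c, 2 neighbours → 1 H
  atom 6: aromatic c, 3 neighbours → 0 H
  atom 7: O, bond orders sum to 2 (valence 2) → 0 H
  atom 8: C, bond orders sum to 1 (valence 4) → 3 H
  atom 9: aromatic c, 3 neighbours → 0 H
  atom 10: C, bond orders sum to 4 (valence 4) → 0 H
  atom 11: O, bond orders sum to 2 (valence 2) → 0 H
  atom 12: N, bond orders sum to 1 (valence 3) → 2 H
  atom 13: aromatic c, 3 neighbours → 0 H
  atom 14: aromatic c, 2 neighbours → 1 H
  atom 15: C, bond orders sum to 4 (valence 4) → 0 H
  atom 16: N, bond orders sum to 3 (valence 3) → 0 H
Totals → C:10, H:9, N:3, O:3.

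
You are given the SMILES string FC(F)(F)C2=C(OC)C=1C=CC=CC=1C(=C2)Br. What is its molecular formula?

Walk through each heavy atom and fill implicit hydrogens from standard valence (C 4, N 3, O 2, S 2, halogen 1):
  atom 1: F (halogen, monovalent) → 0 H
  atom 2: C, bond orders sum to 4 (valence 4) → 0 H
  atom 3: F (halogen, monovalent) → 0 H
  atom 4: F (halogen, monovalent) → 0 H
  atom 5: C, bond orders sum to 4 (valence 4) → 0 H
  atom 6: C, bond orders sum to 4 (valence 4) → 0 H
  atom 7: O, bond orders sum to 2 (valence 2) → 0 H
  atom 8: C, bond orders sum to 1 (valence 4) → 3 H
  atom 9: C, bond orders sum to 4 (valence 4) → 0 H
  atom 10: C, bond orders sum to 3 (valence 4) → 1 H
  atom 11: C, bond orders sum to 3 (valence 4) → 1 H
  atom 12: C, bond orders sum to 3 (valence 4) → 1 H
  atom 13: C, bond orders sum to 3 (valence 4) → 1 H
  atom 14: C, bond orders sum to 4 (valence 4) → 0 H
  atom 15: C, bond orders sum to 4 (valence 4) → 0 H
  atom 16: C, bond orders sum to 3 (valence 4) → 1 H
  atom 17: Br (halogen, monovalent) → 0 H
Totals → C:12, H:8, Br:1, F:3, O:1.

C12H8BrF3O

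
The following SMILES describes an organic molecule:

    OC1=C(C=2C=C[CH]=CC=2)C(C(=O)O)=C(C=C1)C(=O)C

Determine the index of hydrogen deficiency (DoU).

10

Degree of unsaturation = (number of rings) + (number of π bonds).
Ring closures in the SMILES: 2.
π bonds: 8 double bonds (each 1 DoU) → 8 DoU from unsaturation.
Total DoU = 2 + 8 = 10.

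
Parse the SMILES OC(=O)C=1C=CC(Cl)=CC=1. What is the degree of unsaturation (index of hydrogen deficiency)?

Degree of unsaturation = (number of rings) + (number of π bonds).
Ring closures in the SMILES: 1.
π bonds: 4 double bonds (each 1 DoU) → 4 DoU from unsaturation.
Total DoU = 1 + 4 = 5.

5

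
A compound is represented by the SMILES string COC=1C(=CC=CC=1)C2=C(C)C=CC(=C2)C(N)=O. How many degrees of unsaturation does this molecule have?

9

Degree of unsaturation = (number of rings) + (number of π bonds).
Ring closures in the SMILES: 2.
π bonds: 7 double bonds (each 1 DoU) → 7 DoU from unsaturation.
Total DoU = 2 + 7 = 9.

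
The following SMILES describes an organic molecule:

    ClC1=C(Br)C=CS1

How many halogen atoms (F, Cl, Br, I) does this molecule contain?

2

Halogen atoms appear at heavy-atom positions 1, 4 (1×Br, 1×Cl).
Halogen count: 2.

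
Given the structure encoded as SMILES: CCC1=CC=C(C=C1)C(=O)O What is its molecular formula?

Walk through each heavy atom and fill implicit hydrogens from standard valence (C 4, N 3, O 2, S 2, halogen 1):
  atom 1: C, bond orders sum to 1 (valence 4) → 3 H
  atom 2: C, bond orders sum to 2 (valence 4) → 2 H
  atom 3: C, bond orders sum to 4 (valence 4) → 0 H
  atom 4: C, bond orders sum to 3 (valence 4) → 1 H
  atom 5: C, bond orders sum to 3 (valence 4) → 1 H
  atom 6: C, bond orders sum to 4 (valence 4) → 0 H
  atom 7: C, bond orders sum to 3 (valence 4) → 1 H
  atom 8: C, bond orders sum to 3 (valence 4) → 1 H
  atom 9: C, bond orders sum to 4 (valence 4) → 0 H
  atom 10: O, bond orders sum to 2 (valence 2) → 0 H
  atom 11: O, bond orders sum to 1 (valence 2) → 1 H
Totals → C:9, H:10, O:2.
In Hill order: C9H10O2.

C9H10O2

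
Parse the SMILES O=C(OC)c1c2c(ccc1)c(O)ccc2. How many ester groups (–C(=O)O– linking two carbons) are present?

1

The ester motif appears at heavy-atom position 2 in the SMILES.
Other groups present: 1 hydroxyl.
Ester count: 1.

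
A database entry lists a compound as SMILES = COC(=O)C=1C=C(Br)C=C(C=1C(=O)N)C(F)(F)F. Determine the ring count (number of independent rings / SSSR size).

In SMILES, each pair of matching ring-closure digits denotes one ring-closing bond; the number of such bonds equals the number of independent rings.
Ring-closure bonds here: 1.

1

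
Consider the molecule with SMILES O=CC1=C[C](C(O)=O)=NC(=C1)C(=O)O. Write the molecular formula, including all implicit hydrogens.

C8H5NO5

Walk through each heavy atom and fill implicit hydrogens from standard valence (C 4, N 3, O 2, S 2, halogen 1):
  atom 1: O, bond orders sum to 2 (valence 2) → 0 H
  atom 2: C, bond orders sum to 3 (valence 4) → 1 H
  atom 3: C, bond orders sum to 4 (valence 4) → 0 H
  atom 4: C, bond orders sum to 3 (valence 4) → 1 H
  atom 5: C with explicit H count 0
  atom 6: C, bond orders sum to 4 (valence 4) → 0 H
  atom 7: O, bond orders sum to 1 (valence 2) → 1 H
  atom 8: O, bond orders sum to 2 (valence 2) → 0 H
  atom 9: N, bond orders sum to 3 (valence 3) → 0 H
  atom 10: C, bond orders sum to 4 (valence 4) → 0 H
  atom 11: C, bond orders sum to 3 (valence 4) → 1 H
  atom 12: C, bond orders sum to 4 (valence 4) → 0 H
  atom 13: O, bond orders sum to 2 (valence 2) → 0 H
  atom 14: O, bond orders sum to 1 (valence 2) → 1 H
Totals → C:8, H:5, N:1, O:5.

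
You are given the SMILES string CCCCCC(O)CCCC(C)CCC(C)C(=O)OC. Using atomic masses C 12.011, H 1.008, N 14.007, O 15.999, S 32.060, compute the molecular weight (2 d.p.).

286.46 g/mol

First, the molecular formula is C17H34O3 (counting implicit H from valence).
  C: 17 × 12.011 = 204.187
  H: 34 × 1.008 = 34.272
  O: 3 × 15.999 = 47.997
Sum: 17×12.011 + 34×1.008 + 3×15.999 = 286.456 → 286.46 g/mol.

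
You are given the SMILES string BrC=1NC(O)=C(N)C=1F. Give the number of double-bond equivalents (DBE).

Degree of unsaturation = (number of rings) + (number of π bonds).
Ring closures in the SMILES: 1.
π bonds: 2 double bonds (each 1 DoU) → 2 DoU from unsaturation.
Total DoU = 1 + 2 = 3.

3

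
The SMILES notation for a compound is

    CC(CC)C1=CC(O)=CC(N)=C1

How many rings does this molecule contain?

1

In SMILES, each pair of matching ring-closure digits denotes one ring-closing bond; the number of such bonds equals the number of independent rings.
Ring-closure bonds here: 1.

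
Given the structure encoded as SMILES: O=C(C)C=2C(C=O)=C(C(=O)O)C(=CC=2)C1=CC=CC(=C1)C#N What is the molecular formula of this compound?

C17H11NO4

Walk through each heavy atom and fill implicit hydrogens from standard valence (C 4, N 3, O 2, S 2, halogen 1):
  atom 1: O, bond orders sum to 2 (valence 2) → 0 H
  atom 2: C, bond orders sum to 4 (valence 4) → 0 H
  atom 3: C, bond orders sum to 1 (valence 4) → 3 H
  atom 4: C, bond orders sum to 4 (valence 4) → 0 H
  atom 5: C, bond orders sum to 4 (valence 4) → 0 H
  atom 6: C, bond orders sum to 3 (valence 4) → 1 H
  atom 7: O, bond orders sum to 2 (valence 2) → 0 H
  atom 8: C, bond orders sum to 4 (valence 4) → 0 H
  atom 9: C, bond orders sum to 4 (valence 4) → 0 H
  atom 10: O, bond orders sum to 2 (valence 2) → 0 H
  atom 11: O, bond orders sum to 1 (valence 2) → 1 H
  atom 12: C, bond orders sum to 4 (valence 4) → 0 H
  atom 13: C, bond orders sum to 3 (valence 4) → 1 H
  atom 14: C, bond orders sum to 3 (valence 4) → 1 H
  atom 15: C, bond orders sum to 4 (valence 4) → 0 H
  atom 16: C, bond orders sum to 3 (valence 4) → 1 H
  atom 17: C, bond orders sum to 3 (valence 4) → 1 H
  atom 18: C, bond orders sum to 3 (valence 4) → 1 H
  atom 19: C, bond orders sum to 4 (valence 4) → 0 H
  atom 20: C, bond orders sum to 3 (valence 4) → 1 H
  atom 21: C, bond orders sum to 4 (valence 4) → 0 H
  atom 22: N, bond orders sum to 3 (valence 3) → 0 H
Totals → C:17, H:11, N:1, O:4.
In Hill order: C17H11NO4.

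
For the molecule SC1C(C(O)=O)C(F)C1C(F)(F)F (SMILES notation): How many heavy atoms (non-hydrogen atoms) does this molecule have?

13

Every atom symbol written in the SMILES (organic subset) is one heavy atom; implicit H are not written.
Heavy atoms by element → C:6, F:4, O:2, S:1.
Total: 13.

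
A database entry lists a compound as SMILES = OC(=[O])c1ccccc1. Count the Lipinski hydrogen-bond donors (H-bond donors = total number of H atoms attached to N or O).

1

Donors: find every N or O and count the H atoms it carries.
  atom 1 (O): bond orders sum to 1 → 1 H
  atom 3 (O): bond orders sum to 2 → 0 H
Lipinski HBD = 1.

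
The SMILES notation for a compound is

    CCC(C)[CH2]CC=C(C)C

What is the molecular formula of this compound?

Walk through each heavy atom and fill implicit hydrogens from standard valence (C 4, N 3, O 2, S 2, halogen 1):
  atom 1: C, bond orders sum to 1 (valence 4) → 3 H
  atom 2: C, bond orders sum to 2 (valence 4) → 2 H
  atom 3: C, bond orders sum to 3 (valence 4) → 1 H
  atom 4: C, bond orders sum to 1 (valence 4) → 3 H
  atom 5: C with explicit H count 2
  atom 6: C, bond orders sum to 2 (valence 4) → 2 H
  atom 7: C, bond orders sum to 3 (valence 4) → 1 H
  atom 8: C, bond orders sum to 4 (valence 4) → 0 H
  atom 9: C, bond orders sum to 1 (valence 4) → 3 H
  atom 10: C, bond orders sum to 1 (valence 4) → 3 H
Totals → C:10, H:20.

C10H20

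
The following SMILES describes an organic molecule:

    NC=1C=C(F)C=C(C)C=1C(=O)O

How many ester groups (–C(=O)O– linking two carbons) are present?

Scan the SMILES for the ester motif — none present.
Groups that are present: 1 carboxylic acid, 1 primary amine.

0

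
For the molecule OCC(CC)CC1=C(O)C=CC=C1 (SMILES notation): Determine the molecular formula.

C11H16O2

Walk through each heavy atom and fill implicit hydrogens from standard valence (C 4, N 3, O 2, S 2, halogen 1):
  atom 1: O, bond orders sum to 1 (valence 2) → 1 H
  atom 2: C, bond orders sum to 2 (valence 4) → 2 H
  atom 3: C, bond orders sum to 3 (valence 4) → 1 H
  atom 4: C, bond orders sum to 2 (valence 4) → 2 H
  atom 5: C, bond orders sum to 1 (valence 4) → 3 H
  atom 6: C, bond orders sum to 2 (valence 4) → 2 H
  atom 7: C, bond orders sum to 4 (valence 4) → 0 H
  atom 8: C, bond orders sum to 4 (valence 4) → 0 H
  atom 9: O, bond orders sum to 1 (valence 2) → 1 H
  atom 10: C, bond orders sum to 3 (valence 4) → 1 H
  atom 11: C, bond orders sum to 3 (valence 4) → 1 H
  atom 12: C, bond orders sum to 3 (valence 4) → 1 H
  atom 13: C, bond orders sum to 3 (valence 4) → 1 H
Totals → C:11, H:16, O:2.
In Hill order: C11H16O2.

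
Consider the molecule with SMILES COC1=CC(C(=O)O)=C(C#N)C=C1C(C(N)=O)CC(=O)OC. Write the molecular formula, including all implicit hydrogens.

Walk through each heavy atom and fill implicit hydrogens from standard valence (C 4, N 3, O 2, S 2, halogen 1):
  atom 1: C, bond orders sum to 1 (valence 4) → 3 H
  atom 2: O, bond orders sum to 2 (valence 2) → 0 H
  atom 3: C, bond orders sum to 4 (valence 4) → 0 H
  atom 4: C, bond orders sum to 3 (valence 4) → 1 H
  atom 5: C, bond orders sum to 4 (valence 4) → 0 H
  atom 6: C, bond orders sum to 4 (valence 4) → 0 H
  atom 7: O, bond orders sum to 2 (valence 2) → 0 H
  atom 8: O, bond orders sum to 1 (valence 2) → 1 H
  atom 9: C, bond orders sum to 4 (valence 4) → 0 H
  atom 10: C, bond orders sum to 4 (valence 4) → 0 H
  atom 11: N, bond orders sum to 3 (valence 3) → 0 H
  atom 12: C, bond orders sum to 3 (valence 4) → 1 H
  atom 13: C, bond orders sum to 4 (valence 4) → 0 H
  atom 14: C, bond orders sum to 3 (valence 4) → 1 H
  atom 15: C, bond orders sum to 4 (valence 4) → 0 H
  atom 16: N, bond orders sum to 1 (valence 3) → 2 H
  atom 17: O, bond orders sum to 2 (valence 2) → 0 H
  atom 18: C, bond orders sum to 2 (valence 4) → 2 H
  atom 19: C, bond orders sum to 4 (valence 4) → 0 H
  atom 20: O, bond orders sum to 2 (valence 2) → 0 H
  atom 21: O, bond orders sum to 2 (valence 2) → 0 H
  atom 22: C, bond orders sum to 1 (valence 4) → 3 H
Totals → C:14, H:14, N:2, O:6.

C14H14N2O6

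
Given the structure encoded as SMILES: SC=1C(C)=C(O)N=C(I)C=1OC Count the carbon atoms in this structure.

Count every carbon token in the SMILES (each C, including those in ring-closure positions and inside branches).
Carbon count: 7.

7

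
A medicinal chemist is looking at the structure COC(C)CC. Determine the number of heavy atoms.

Every atom symbol written in the SMILES (organic subset) is one heavy atom; implicit H are not written.
Heavy atoms by element → C:5, O:1.
Total: 6.

6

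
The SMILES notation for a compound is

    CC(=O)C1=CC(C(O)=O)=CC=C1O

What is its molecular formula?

Walk through each heavy atom and fill implicit hydrogens from standard valence (C 4, N 3, O 2, S 2, halogen 1):
  atom 1: C, bond orders sum to 1 (valence 4) → 3 H
  atom 2: C, bond orders sum to 4 (valence 4) → 0 H
  atom 3: O, bond orders sum to 2 (valence 2) → 0 H
  atom 4: C, bond orders sum to 4 (valence 4) → 0 H
  atom 5: C, bond orders sum to 3 (valence 4) → 1 H
  atom 6: C, bond orders sum to 4 (valence 4) → 0 H
  atom 7: C, bond orders sum to 4 (valence 4) → 0 H
  atom 8: O, bond orders sum to 1 (valence 2) → 1 H
  atom 9: O, bond orders sum to 2 (valence 2) → 0 H
  atom 10: C, bond orders sum to 3 (valence 4) → 1 H
  atom 11: C, bond orders sum to 3 (valence 4) → 1 H
  atom 12: C, bond orders sum to 4 (valence 4) → 0 H
  atom 13: O, bond orders sum to 1 (valence 2) → 1 H
Totals → C:9, H:8, O:4.

C9H8O4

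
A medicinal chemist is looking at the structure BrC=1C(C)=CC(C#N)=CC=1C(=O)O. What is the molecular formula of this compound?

C9H6BrNO2

Walk through each heavy atom and fill implicit hydrogens from standard valence (C 4, N 3, O 2, S 2, halogen 1):
  atom 1: Br (halogen, monovalent) → 0 H
  atom 2: C, bond orders sum to 4 (valence 4) → 0 H
  atom 3: C, bond orders sum to 4 (valence 4) → 0 H
  atom 4: C, bond orders sum to 1 (valence 4) → 3 H
  atom 5: C, bond orders sum to 3 (valence 4) → 1 H
  atom 6: C, bond orders sum to 4 (valence 4) → 0 H
  atom 7: C, bond orders sum to 4 (valence 4) → 0 H
  atom 8: N, bond orders sum to 3 (valence 3) → 0 H
  atom 9: C, bond orders sum to 3 (valence 4) → 1 H
  atom 10: C, bond orders sum to 4 (valence 4) → 0 H
  atom 11: C, bond orders sum to 4 (valence 4) → 0 H
  atom 12: O, bond orders sum to 2 (valence 2) → 0 H
  atom 13: O, bond orders sum to 1 (valence 2) → 1 H
Totals → C:9, H:6, Br:1, N:1, O:2.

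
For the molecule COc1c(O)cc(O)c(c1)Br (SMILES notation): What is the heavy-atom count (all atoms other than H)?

11

Every atom symbol written in the SMILES (organic subset) is one heavy atom; implicit H are not written.
Heavy atoms by element → Br:1, C:7, O:3.
Total: 11.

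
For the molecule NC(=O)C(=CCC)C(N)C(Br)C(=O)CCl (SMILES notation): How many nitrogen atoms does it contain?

Scan the SMILES for N atoms (remember two-letter symbols like Cl and Br are single atoms).
Nitrogen count: 2.

2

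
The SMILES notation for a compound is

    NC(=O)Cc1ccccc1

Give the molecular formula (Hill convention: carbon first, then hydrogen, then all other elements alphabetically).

C8H9NO

Walk through each heavy atom and fill implicit hydrogens from standard valence (C 4, N 3, O 2, S 2, halogen 1); for lowercase aromatic atoms, an aromatic c carries 1 H when it has two neighbours and 0 H with three, and aromatic n carries 0 H:
  atom 1: N, bond orders sum to 1 (valence 3) → 2 H
  atom 2: C, bond orders sum to 4 (valence 4) → 0 H
  atom 3: O, bond orders sum to 2 (valence 2) → 0 H
  atom 4: C, bond orders sum to 2 (valence 4) → 2 H
  atom 5: aromatic c, 3 neighbours → 0 H
  atom 6: aromatic c, 2 neighbours → 1 H
  atom 7: aromatic c, 2 neighbours → 1 H
  atom 8: aromatic c, 2 neighbours → 1 H
  atom 9: aromatic c, 2 neighbours → 1 H
  atom 10: aromatic c, 2 neighbours → 1 H
Totals → C:8, H:9, N:1, O:1.
In Hill order: C8H9NO.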